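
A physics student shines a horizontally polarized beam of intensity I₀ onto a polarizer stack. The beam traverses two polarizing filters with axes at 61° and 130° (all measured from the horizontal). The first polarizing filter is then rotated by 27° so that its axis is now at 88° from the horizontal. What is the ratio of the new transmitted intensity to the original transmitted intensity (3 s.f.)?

I_new/I_old ≈ 0.0223

Before rotation:
By Malus's law, I₁ = I₀ cos²(61° − 0°) = I₀ cos²(61°) = 0.235 I₀.
I₂ = I₁ cos²(130° − 61°) = 0.235 I₀ · cos²(69°) = 0.03019 I₀.
After rotation:
I₁ = I₀ cos²(88° − 0°) = I₀ cos²(88°) = 0.001218 I₀.
I₂ = I₁ cos²(130° − 88°) = 0.001218 I₀ · cos²(42°) = 0.0006726 I₀.
Ratio = 0.0006726 / 0.03019 = 0.02228.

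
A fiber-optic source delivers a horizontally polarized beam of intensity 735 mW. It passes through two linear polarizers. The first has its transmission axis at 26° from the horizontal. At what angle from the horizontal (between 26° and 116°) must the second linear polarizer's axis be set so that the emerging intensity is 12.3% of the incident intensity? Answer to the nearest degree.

By Malus's law, I₁ = I₀ cos²(26° − 0°) = I₀ cos²(26°) = 0.8078 I₀.
Need I₂/I₀ = 0.123, so cos²(θ − 26°) = 0.123 / 0.8078 = 0.1523.
θ − 26° = arccos(√0.1523) = 67.0°, giving θ ≈ 26 + 67.0 = 93.0°.

θ ≈ 93°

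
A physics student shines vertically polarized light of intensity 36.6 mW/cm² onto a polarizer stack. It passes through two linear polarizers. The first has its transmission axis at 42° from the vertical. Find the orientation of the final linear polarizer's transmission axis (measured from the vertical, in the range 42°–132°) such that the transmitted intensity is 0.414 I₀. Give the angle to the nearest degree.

θ ≈ 72°

By Malus's law, I₁ = I₀ cos²(42° − 0°) = I₀ cos²(42°) = 0.5523 I₀.
Need I₂/I₀ = 0.414, so cos²(θ − 42°) = 0.414 / 0.5523 = 0.7496.
θ − 42° = arccos(√0.7496) = 30.0°, giving θ ≈ 42 + 30.0 = 72.0°.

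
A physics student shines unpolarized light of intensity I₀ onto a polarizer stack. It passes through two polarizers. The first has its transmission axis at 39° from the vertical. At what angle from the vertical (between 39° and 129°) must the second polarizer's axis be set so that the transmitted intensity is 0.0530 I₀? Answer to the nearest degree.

θ ≈ 110°

Unpolarized light through the first polarizer → I₁ = ½ I₀, now polarized at 39°.
Need I₂/I₀ = 0.053, so cos²(θ − 39°) = 0.053 / 0.5 = 0.106.
θ − 39° = arccos(√0.106) = 71.0°, giving θ ≈ 39 + 71.0 = 110.0°.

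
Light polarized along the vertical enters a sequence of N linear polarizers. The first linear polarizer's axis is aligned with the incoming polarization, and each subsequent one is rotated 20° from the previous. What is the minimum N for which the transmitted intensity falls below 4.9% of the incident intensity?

N = 26

First polarizer is aligned with the polarization: full transmission.
Each further stage multiplies by cos²(20°) = 0.883.
After N polarizers: T = 0.883^(N−1). Require T < 0.049 ⇒ N−1 > ln(0.049)/ln(0.883) = 24.24, so N−1 ≥ 25 and N = 26.
Check: N=26 gives T = 0.0446 < 0.049; N=25 gives T = 0.0505.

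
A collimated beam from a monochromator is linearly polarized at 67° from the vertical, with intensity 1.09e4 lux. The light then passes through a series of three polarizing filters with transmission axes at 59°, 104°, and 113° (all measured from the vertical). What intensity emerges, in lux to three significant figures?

I ≈ 5210 lux

I₁ = 1.09e4 lux · cos²(8°) = 1.069e+04 lux.
I₂ = I₁ · cos²(45°) = 1.069e+04 · 0.5 = 5344 lux.
I₃ = I₂ · cos²(9°) = 5344 · 0.9755 = 5214 lux.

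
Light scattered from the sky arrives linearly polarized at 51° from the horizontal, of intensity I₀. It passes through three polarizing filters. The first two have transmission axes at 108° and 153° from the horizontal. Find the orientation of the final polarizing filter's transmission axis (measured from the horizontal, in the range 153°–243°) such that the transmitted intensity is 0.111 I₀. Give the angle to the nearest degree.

By Malus's law, I₁ = I₀ cos²(108° − 51°) = I₀ cos²(57°) = 0.2966 I₀.
I₂ = I₁ cos²(153° − 108°) = 0.2966 I₀ · cos²(45°) = 0.1483 I₀.
Need I₃/I₀ = 0.111, so cos²(θ − 153°) = 0.111 / 0.1483 = 0.7484.
θ − 153° = arccos(√0.7484) = 30.1°, giving θ ≈ 153 + 30.1 = 183.1°.

θ ≈ 183°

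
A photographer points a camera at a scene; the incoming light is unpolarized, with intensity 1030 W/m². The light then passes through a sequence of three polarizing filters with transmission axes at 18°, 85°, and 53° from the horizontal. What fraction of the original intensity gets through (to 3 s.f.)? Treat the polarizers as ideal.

I/I₀ ≈ 0.0549

Unpolarized light through the first polarizer → I₁ = 1030 W/m²/2 = 515 W/m², polarized at 18°.
I₂ = I₁ · cos²(67°) = 515 · 0.1527 = 78.63 W/m².
I₃ = I₂ · cos²(32°) = 78.63 · 0.7192 = 56.55 W/m².
Transmitted fraction = 0.0549.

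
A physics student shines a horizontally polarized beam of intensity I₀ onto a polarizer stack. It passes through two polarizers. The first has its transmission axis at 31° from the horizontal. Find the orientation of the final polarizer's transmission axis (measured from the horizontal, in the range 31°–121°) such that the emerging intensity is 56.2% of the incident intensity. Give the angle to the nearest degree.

θ ≈ 60°

By Malus's law, I₁ = I₀ cos²(31° − 0°) = I₀ cos²(31°) = 0.7347 I₀.
Need I₂/I₀ = 0.562, so cos²(θ − 31°) = 0.562 / 0.7347 = 0.7649.
θ − 31° = arccos(√0.7649) = 29.0°, giving θ ≈ 31 + 29.0 = 60.0°.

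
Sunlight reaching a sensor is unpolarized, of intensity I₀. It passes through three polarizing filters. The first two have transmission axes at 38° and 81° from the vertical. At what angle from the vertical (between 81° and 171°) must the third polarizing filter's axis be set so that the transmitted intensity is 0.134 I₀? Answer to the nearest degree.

θ ≈ 126°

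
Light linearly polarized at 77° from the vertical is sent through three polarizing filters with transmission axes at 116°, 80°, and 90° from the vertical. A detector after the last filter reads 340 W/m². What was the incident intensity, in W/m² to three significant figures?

I₁ = I₀ cos²(116° − 77°) = I₀ cos²(39°) = 0.604 I₀.
I₂ = I₁ cos²(80° − 116°) = 0.604 I₀ · cos²(36°) = 0.3953 I₀.
I₃ = I₂ cos²(90° − 80°) = 0.3953 I₀ · cos²(10°) = 0.3834 I₀.
So 340 W/m² = 0.3834 I₀, giving I₀ = 340/0.3834 = 886.9 W/m².

I₀ ≈ 887 W/m²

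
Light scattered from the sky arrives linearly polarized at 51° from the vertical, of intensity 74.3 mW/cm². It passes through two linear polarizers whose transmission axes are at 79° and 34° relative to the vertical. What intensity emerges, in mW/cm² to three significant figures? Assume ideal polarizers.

I ≈ 29.0 mW/cm²

I₁ = 74.3 mW/cm² · cos²(28°) = 57.92 mW/cm².
I₂ = I₁ · cos²(45°) = 57.92 · 0.5 = 28.96 mW/cm².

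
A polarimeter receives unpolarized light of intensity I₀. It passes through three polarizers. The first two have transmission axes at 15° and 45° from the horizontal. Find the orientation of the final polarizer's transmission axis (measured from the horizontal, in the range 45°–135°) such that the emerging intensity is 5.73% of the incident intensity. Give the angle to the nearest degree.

Unpolarized light through the first polarizer → I₁ = ½ I₀, now polarized at 15°.
I₂ = I₁ cos²(45° − 15°) = 0.5 I₀ · cos²(30°) = 0.375 I₀.
Need I₃/I₀ = 0.0573, so cos²(θ − 45°) = 0.0573 / 0.375 = 0.1528.
θ − 45° = arccos(√0.1528) = 67.0°, giving θ ≈ 45 + 67.0 = 112.0°.

θ ≈ 112°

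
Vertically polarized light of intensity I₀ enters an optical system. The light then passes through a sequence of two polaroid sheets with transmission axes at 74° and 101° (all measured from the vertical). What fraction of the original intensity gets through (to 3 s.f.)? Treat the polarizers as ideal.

≈ 0.0603 I₀

By Malus's law, I₁ = I₀ cos²(74° − 0°) = I₀ cos²(74°) = 0.07598 I₀.
I₂ = I₁ cos²(101° − 74°) = 0.07598 I₀ · cos²(27°) = 0.06032 I₀.
Transmitted fraction = 0.06032.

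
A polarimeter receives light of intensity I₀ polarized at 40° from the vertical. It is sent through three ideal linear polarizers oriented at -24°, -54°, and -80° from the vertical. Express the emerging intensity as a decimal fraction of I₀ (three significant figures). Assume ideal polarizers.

≈ 0.116 I₀

I₁ = I₀ cos²(-24° − 40°) = I₀ cos²(64°) = 0.1922 I₀.
I₂ = I₁ cos²(-54° + 24°) = 0.1922 I₀ · cos²(30°) = 0.1441 I₀.
I₃ = I₂ cos²(-80° + 54°) = 0.1441 I₀ · cos²(26°) = 0.1164 I₀.
Transmitted fraction = 0.1164.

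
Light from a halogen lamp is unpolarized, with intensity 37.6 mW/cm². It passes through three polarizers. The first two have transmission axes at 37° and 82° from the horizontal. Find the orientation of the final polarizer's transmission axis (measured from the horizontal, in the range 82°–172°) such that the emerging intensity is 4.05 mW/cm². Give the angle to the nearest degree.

θ ≈ 131°

Unpolarized light through the first polarizer → I₁ = ½ I₀, now polarized at 37°.
I₂ = I₁ cos²(82° − 37°) = 0.5 I₀ · cos²(45°) = 0.25 I₀.
Target fraction: 4.05 / 37.6 mW/cm² = 0.1077 of I₀.
Need I₃/I₀ = 0.1077, so cos²(θ − 82°) = 0.1077 / 0.25 = 0.4309.
θ − 82° = arccos(√0.4309) = 49.0°, giving θ ≈ 82 + 49.0 = 131.0°.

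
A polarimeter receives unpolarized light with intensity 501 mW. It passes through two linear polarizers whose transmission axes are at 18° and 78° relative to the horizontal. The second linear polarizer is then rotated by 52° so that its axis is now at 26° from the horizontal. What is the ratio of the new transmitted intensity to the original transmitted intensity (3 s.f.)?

Before rotation:
Unpolarized light through the first polarizer → I₁ = ½ I₀, now polarized at 18°.
I₂ = I₁ cos²(78° − 18°) = 0.5 I₀ · cos²(60°) = 0.125 I₀.
After rotation:
Unpolarized light through the first polarizer → I₁ = ½ I₀, now polarized at 18°.
I₂ = I₁ cos²(26° − 18°) = 0.5 I₀ · cos²(8°) = 0.4903 I₀.
Ratio = 0.4903 / 0.125 = 3.923.

I_new/I_old ≈ 3.92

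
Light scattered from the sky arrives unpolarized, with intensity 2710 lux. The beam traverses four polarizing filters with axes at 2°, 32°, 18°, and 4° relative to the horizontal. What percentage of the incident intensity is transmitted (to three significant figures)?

≈ 33.2%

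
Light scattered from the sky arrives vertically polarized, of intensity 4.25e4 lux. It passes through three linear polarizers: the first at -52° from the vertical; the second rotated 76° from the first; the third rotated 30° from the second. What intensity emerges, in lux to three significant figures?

I ≈ 707 lux

I₁ = 4.25e4 lux · cos²(52°) = 1.611e+04 lux.
I₂ = I₁ · cos²(76°) = 1.611e+04 · 0.05853 = 942.8 lux.
I₃ = I₂ · cos²(30°) = 942.8 · 0.75 = 707.1 lux.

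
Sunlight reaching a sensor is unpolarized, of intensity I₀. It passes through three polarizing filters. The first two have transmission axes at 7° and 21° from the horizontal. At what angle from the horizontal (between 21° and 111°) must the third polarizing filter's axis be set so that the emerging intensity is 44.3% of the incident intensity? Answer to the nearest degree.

θ ≈ 35°

Unpolarized light through the first polarizer → I₁ = ½ I₀, now polarized at 7°.
I₂ = I₁ cos²(21° − 7°) = 0.5 I₀ · cos²(14°) = 0.4707 I₀.
Need I₃/I₀ = 0.443, so cos²(θ − 21°) = 0.443 / 0.4707 = 0.9411.
θ − 21° = arccos(√0.9411) = 14.0°, giving θ ≈ 21 + 14.0 = 35.0°.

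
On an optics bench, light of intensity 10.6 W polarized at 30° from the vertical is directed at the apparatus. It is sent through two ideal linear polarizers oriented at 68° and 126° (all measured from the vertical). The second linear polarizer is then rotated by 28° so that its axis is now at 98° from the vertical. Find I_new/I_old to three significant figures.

I_new/I_old ≈ 2.67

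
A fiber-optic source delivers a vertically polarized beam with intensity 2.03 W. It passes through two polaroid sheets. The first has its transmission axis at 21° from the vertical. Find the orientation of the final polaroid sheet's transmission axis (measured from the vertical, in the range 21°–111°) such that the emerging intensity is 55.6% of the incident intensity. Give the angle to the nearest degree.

θ ≈ 58°

By Malus's law, I₁ = I₀ cos²(21° − 0°) = I₀ cos²(21°) = 0.8716 I₀.
Need I₂/I₀ = 0.556, so cos²(θ − 21°) = 0.556 / 0.8716 = 0.6379.
θ − 21° = arccos(√0.6379) = 37.0°, giving θ ≈ 21 + 37.0 = 58.0°.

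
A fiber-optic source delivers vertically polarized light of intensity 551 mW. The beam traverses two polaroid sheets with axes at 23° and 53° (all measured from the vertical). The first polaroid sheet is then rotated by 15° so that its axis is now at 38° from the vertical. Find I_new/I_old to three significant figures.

Before rotation:
I₁ = I₀ cos²(23° − 0°) = I₀ cos²(23°) = 0.8473 I₀.
I₂ = I₁ cos²(53° − 23°) = 0.8473 I₀ · cos²(30°) = 0.6355 I₀.
After rotation:
I₁ = I₀ cos²(38° − 0°) = I₀ cos²(38°) = 0.621 I₀.
I₂ = I₁ cos²(53° − 38°) = 0.621 I₀ · cos²(15°) = 0.5794 I₀.
Ratio = 0.5794 / 0.6355 = 0.9117.

I_new/I_old ≈ 0.912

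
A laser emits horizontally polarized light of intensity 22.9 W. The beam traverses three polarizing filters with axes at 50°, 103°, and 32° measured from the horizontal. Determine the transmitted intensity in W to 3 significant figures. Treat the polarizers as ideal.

I ≈ 0.363 W

By Malus's law, I₁ = 22.9 W · cos²(50°) = 9.462 W.
I₂ = I₁ · cos²(53°) = 9.462 · 0.3622 = 3.427 W.
I₃ = I₂ · cos²(71°) = 3.427 · 0.106 = 0.3632 W.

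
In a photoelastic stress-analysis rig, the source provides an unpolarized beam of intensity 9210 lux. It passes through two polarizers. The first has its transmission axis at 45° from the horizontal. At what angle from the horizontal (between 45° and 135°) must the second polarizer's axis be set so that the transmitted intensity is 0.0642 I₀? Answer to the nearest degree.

θ ≈ 114°

Unpolarized light through the first polarizer → I₁ = ½ I₀, now polarized at 45°.
Need I₂/I₀ = 0.0642, so cos²(θ − 45°) = 0.0642 / 0.5 = 0.1284.
θ − 45° = arccos(√0.1284) = 69.0°, giving θ ≈ 45 + 69.0 = 114.0°.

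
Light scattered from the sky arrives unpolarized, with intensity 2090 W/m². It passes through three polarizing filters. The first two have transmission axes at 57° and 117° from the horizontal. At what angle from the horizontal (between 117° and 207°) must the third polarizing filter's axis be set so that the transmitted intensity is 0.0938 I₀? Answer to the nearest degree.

θ ≈ 147°

Unpolarized light through the first polarizer → I₁ = ½ I₀, now polarized at 57°.
I₂ = I₁ cos²(117° − 57°) = 0.5 I₀ · cos²(60°) = 0.125 I₀.
Need I₃/I₀ = 0.0938, so cos²(θ − 117°) = 0.0938 / 0.125 = 0.7504.
θ − 117° = arccos(√0.7504) = 30.0°, giving θ ≈ 117 + 30.0 = 147.0°.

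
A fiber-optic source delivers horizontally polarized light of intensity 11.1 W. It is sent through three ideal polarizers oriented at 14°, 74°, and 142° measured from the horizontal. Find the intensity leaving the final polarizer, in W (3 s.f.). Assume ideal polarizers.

By Malus's law, I₁ = 11.1 W · cos²(14°) = 10.45 W.
I₂ = I₁ · cos²(60°) = 10.45 · 0.25 = 2.613 W.
I₃ = I₂ · cos²(68°) = 2.613 · 0.1403 = 0.3666 W.

I ≈ 0.367 W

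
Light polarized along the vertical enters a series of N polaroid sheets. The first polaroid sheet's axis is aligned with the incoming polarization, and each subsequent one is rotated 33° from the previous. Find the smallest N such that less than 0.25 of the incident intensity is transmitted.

First polarizer is aligned with the polarization: full transmission.
Each further stage multiplies by cos²(33°) = 0.7034.
After N polarizers: T = 0.7034^(N−1). Require T < 0.25 ⇒ N−1 > ln(0.25)/ln(0.7034) = 3.94, so N−1 ≥ 4 and N = 5.
Check: N=5 gives T = 0.2448 < 0.25; N=4 gives T = 0.348.

N = 5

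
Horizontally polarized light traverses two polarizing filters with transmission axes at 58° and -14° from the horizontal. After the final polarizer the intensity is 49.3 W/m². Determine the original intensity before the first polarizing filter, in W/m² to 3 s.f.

I₁ = I₀ cos²(58° − 0°) = I₀ cos²(58°) = 0.2808 I₀.
I₂ = I₁ cos²(-14° − 58°) = 0.2808 I₀ · cos²(72°) = 0.02682 I₀.
So 49.3 W/m² = 0.02682 I₀, giving I₀ = 49.3/0.02682 = 1838 W/m².

I₀ ≈ 1840 W/m²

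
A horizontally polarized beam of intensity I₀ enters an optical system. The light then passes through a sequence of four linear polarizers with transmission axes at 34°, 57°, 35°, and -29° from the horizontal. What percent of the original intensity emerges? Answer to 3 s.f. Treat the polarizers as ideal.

≈ 9.62%

I₁ = I₀ cos²(34° − 0°) = I₀ cos²(34°) = 0.6873 I₀.
I₂ = I₁ cos²(57° − 34°) = 0.6873 I₀ · cos²(23°) = 0.5824 I₀.
I₃ = I₂ cos²(35° − 57°) = 0.5824 I₀ · cos²(22°) = 0.5006 I₀.
I₄ = I₃ cos²(-29° − 35°) = 0.5006 I₀ · cos²(64°) = 0.09621 I₀.
That is 9.621% of the incident intensity.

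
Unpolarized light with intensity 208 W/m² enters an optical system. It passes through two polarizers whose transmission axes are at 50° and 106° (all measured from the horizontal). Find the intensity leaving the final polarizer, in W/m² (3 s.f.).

I ≈ 32.5 W/m²

Unpolarized light through the first polarizer → I₁ = 208 W/m²/2 = 104 W/m², polarized at 50°.
I₂ = I₁ · cos²(56°) = 104 · 0.3127 = 32.52 W/m².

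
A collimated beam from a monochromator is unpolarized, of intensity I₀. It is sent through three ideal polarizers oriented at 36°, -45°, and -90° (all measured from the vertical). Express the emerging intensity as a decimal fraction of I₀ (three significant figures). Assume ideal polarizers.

≈ 0.00612 I₀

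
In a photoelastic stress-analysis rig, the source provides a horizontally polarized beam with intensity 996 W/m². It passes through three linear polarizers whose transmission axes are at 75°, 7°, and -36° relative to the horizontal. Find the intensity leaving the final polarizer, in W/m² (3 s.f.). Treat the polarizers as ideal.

By Malus's law, I₁ = 996 W/m² · cos²(75°) = 66.72 W/m².
I₂ = I₁ · cos²(68°) = 66.72 · 0.1403 = 9.363 W/m².
I₃ = I₂ · cos²(43°) = 9.363 · 0.5349 = 5.008 W/m².

I ≈ 5.01 W/m²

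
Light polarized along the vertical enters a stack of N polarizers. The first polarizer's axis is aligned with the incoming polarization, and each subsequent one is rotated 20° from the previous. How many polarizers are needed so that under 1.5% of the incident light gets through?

First polarizer is aligned with the polarization: full transmission.
Each further stage multiplies by cos²(20°) = 0.883.
After N polarizers: T = 0.883^(N−1). Require T < 0.015 ⇒ N−1 > ln(0.015)/ln(0.883) = 33.76, so N−1 ≥ 34 and N = 35.
Check: N=35 gives T = 0.01456 < 0.015; N=34 gives T = 0.01648.

N = 35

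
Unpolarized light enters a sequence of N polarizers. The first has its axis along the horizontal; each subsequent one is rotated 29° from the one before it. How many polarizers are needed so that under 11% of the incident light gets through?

First polarizer halves the unpolarized light: factor 1/2.
Each further stage multiplies by cos²(29°) = 0.765.
After N polarizers: T = 0.5·0.765^(N−1). Require T < 0.11 ⇒ N−1 > ln(0.11/0.5)/ln(0.765) = 5.65, so N−1 ≥ 6 and N = 7.
Check: N=7 gives T = 0.1002 < 0.11; N=6 gives T = 0.131.

N = 7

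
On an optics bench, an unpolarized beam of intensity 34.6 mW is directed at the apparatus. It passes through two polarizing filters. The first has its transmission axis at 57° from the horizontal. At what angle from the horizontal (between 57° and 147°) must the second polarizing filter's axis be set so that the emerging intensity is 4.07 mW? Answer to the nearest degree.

θ ≈ 118°

Unpolarized light through the first polarizer → I₁ = ½ I₀, now polarized at 57°.
Target fraction: 4.07 / 34.6 mW = 0.1176 of I₀.
Need I₂/I₀ = 0.1176, so cos²(θ − 57°) = 0.1176 / 0.5 = 0.2353.
θ − 57° = arccos(√0.2353) = 61.0°, giving θ ≈ 57 + 61.0 = 118.0°.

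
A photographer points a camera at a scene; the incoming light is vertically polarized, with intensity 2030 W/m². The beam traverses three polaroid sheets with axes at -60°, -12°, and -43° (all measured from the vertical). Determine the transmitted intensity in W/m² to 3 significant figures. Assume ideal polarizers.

I ≈ 167 W/m²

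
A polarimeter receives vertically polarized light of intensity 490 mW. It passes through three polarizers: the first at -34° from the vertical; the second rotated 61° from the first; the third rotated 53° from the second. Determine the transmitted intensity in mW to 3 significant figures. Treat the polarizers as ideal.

I ≈ 28.7 mW

I₁ = 490 mW · cos²(34°) = 336.8 mW.
I₂ = I₁ · cos²(61°) = 336.8 · 0.235 = 79.16 mW.
I₃ = I₂ · cos²(53°) = 79.16 · 0.3622 = 28.67 mW.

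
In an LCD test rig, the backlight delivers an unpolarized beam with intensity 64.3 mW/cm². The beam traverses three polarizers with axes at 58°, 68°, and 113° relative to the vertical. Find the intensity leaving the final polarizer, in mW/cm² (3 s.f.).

Unpolarized light through the first polarizer → I₁ = 64.3 mW/cm²/2 = 32.15 mW/cm², polarized at 58°.
I₂ = I₁ · cos²(10°) = 32.15 · 0.9698 = 31.18 mW/cm².
I₃ = I₂ · cos²(45°) = 31.18 · 0.5 = 15.59 mW/cm².

I ≈ 15.6 mW/cm²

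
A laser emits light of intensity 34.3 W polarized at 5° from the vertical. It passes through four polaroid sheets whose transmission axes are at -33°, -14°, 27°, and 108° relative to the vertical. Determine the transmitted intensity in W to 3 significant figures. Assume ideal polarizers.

I ≈ 0.265 W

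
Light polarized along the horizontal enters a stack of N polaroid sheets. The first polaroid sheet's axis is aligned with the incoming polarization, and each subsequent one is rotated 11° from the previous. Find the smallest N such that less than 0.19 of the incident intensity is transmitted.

N = 46

First polarizer is aligned with the polarization: full transmission.
Each further stage multiplies by cos²(11°) = 0.9636.
After N polarizers: T = 0.9636^(N−1). Require T < 0.19 ⇒ N−1 > ln(0.19)/ln(0.9636) = 44.78, so N−1 ≥ 45 and N = 46.
Check: N=46 gives T = 0.1884 < 0.19; N=45 gives T = 0.1956.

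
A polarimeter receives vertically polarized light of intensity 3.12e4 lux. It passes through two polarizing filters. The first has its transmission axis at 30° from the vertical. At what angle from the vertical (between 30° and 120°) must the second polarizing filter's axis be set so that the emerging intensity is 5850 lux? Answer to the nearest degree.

I₁ = I₀ cos²(30° − 0°) = I₀ cos²(30°) = 0.75 I₀.
Target fraction: 5850 / 3.12e4 lux = 0.1875 of I₀.
Need I₂/I₀ = 0.1875, so cos²(θ − 30°) = 0.1875 / 0.75 = 0.25.
θ − 30° = arccos(√0.25) = 60.0°, giving θ ≈ 30 + 60.0 = 90.0°.

θ ≈ 90°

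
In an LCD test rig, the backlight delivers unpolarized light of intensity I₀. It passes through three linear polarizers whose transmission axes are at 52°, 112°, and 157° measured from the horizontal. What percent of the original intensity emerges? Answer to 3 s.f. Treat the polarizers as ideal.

≈ 6.25%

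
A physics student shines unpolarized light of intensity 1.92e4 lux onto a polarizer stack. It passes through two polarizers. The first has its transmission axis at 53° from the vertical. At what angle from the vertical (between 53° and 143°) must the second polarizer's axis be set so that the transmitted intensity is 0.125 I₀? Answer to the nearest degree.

θ ≈ 113°

Unpolarized light through the first polarizer → I₁ = ½ I₀, now polarized at 53°.
Need I₂/I₀ = 0.125, so cos²(θ − 53°) = 0.125 / 0.5 = 0.25.
θ − 53° = arccos(√0.25) = 60.0°, giving θ ≈ 53 + 60.0 = 113.0°.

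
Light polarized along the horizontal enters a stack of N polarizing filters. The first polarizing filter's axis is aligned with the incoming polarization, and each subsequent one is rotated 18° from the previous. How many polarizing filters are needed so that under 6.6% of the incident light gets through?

First polarizer is aligned with the polarization: full transmission.
Each further stage multiplies by cos²(18°) = 0.9045.
After N polarizers: T = 0.9045^(N−1). Require T < 0.066 ⇒ N−1 > ln(0.066)/ln(0.9045) = 27.08, so N−1 ≥ 28 and N = 29.
Check: N=29 gives T = 0.06019 < 0.066; N=28 gives T = 0.06655.

N = 29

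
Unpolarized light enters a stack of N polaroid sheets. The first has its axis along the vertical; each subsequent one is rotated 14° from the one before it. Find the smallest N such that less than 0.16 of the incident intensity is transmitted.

N = 20

First polarizer halves the unpolarized light: factor 1/2.
Each further stage multiplies by cos²(14°) = 0.9415.
After N polarizers: T = 0.5·0.9415^(N−1). Require T < 0.16 ⇒ N−1 > ln(0.16/0.5)/ln(0.9415) = 18.89, so N−1 ≥ 19 and N = 20.
Check: N=20 gives T = 0.159 < 0.16; N=19 gives T = 0.1689.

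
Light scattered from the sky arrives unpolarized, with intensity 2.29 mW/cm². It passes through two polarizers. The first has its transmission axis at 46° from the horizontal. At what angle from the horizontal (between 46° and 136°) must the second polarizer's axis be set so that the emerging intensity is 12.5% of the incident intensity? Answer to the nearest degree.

Unpolarized light through the first polarizer → I₁ = ½ I₀, now polarized at 46°.
Need I₂/I₀ = 0.125, so cos²(θ − 46°) = 0.125 / 0.5 = 0.25.
θ − 46° = arccos(√0.25) = 60.0°, giving θ ≈ 46 + 60.0 = 106.0°.

θ ≈ 106°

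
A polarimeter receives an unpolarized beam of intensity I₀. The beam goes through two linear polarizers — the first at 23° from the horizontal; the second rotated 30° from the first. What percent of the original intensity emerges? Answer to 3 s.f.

Unpolarized light through the first polarizer → I₁ = ½ I₀, now polarized at 23°.
I₂ = I₁ cos²(30°) = 0.5 · 0.75 I₀ = 0.375 I₀.
That is 37.5% of the incident intensity.

≈ 37.5%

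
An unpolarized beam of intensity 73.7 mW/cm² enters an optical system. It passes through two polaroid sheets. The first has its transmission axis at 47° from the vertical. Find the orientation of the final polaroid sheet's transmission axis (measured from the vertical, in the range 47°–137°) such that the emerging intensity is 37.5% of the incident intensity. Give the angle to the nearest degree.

θ ≈ 77°

Unpolarized light through the first polarizer → I₁ = ½ I₀, now polarized at 47°.
Need I₂/I₀ = 0.375, so cos²(θ − 47°) = 0.375 / 0.5 = 0.75.
θ − 47° = arccos(√0.75) = 30.0°, giving θ ≈ 47 + 30.0 = 77.0°.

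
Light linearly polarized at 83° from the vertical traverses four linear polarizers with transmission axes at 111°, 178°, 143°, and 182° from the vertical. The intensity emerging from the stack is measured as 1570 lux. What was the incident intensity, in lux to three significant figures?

By Malus's law, I₁ = I₀ cos²(111° − 83°) = I₀ cos²(28°) = 0.7796 I₀.
I₂ = I₁ cos²(178° − 111°) = 0.7796 I₀ · cos²(67°) = 0.119 I₀.
I₃ = I₂ cos²(143° − 178°) = 0.119 I₀ · cos²(35°) = 0.07986 I₀.
I₄ = I₃ cos²(182° − 143°) = 0.07986 I₀ · cos²(39°) = 0.04823 I₀.
So 1570 lux = 0.04823 I₀, giving I₀ = 1570/0.04823 = 3.255e+04 lux.

I₀ ≈ 3.25e4 lux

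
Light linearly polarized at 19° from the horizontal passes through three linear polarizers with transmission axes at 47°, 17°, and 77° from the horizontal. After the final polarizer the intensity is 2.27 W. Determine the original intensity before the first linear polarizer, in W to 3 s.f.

I₀ ≈ 15.5 W

I₁ = I₀ cos²(47° − 19°) = I₀ cos²(28°) = 0.7796 I₀.
I₂ = I₁ cos²(17° − 47°) = 0.7796 I₀ · cos²(30°) = 0.5847 I₀.
I₃ = I₂ cos²(77° − 17°) = 0.5847 I₀ · cos²(60°) = 0.1462 I₀.
So 2.27 W = 0.1462 I₀, giving I₀ = 2.27/0.1462 = 15.53 W.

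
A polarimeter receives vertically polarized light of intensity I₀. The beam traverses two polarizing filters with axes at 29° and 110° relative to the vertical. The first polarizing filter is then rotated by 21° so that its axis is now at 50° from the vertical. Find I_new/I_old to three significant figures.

I_new/I_old ≈ 5.52

Before rotation:
By Malus's law, I₁ = I₀ cos²(29° − 0°) = I₀ cos²(29°) = 0.765 I₀.
I₂ = I₁ cos²(110° − 29°) = 0.765 I₀ · cos²(81°) = 0.01872 I₀.
After rotation:
I₁ = I₀ cos²(50° − 0°) = I₀ cos²(50°) = 0.4132 I₀.
I₂ = I₁ cos²(110° − 50°) = 0.4132 I₀ · cos²(60°) = 0.1033 I₀.
Ratio = 0.1033 / 0.01872 = 5.518.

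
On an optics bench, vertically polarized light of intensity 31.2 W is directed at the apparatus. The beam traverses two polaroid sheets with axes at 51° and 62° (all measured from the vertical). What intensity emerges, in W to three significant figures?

By Malus's law, I₁ = 31.2 W · cos²(51°) = 12.36 W.
I₂ = I₁ · cos²(11°) = 12.36 · 0.9636 = 11.91 W.

I ≈ 11.9 W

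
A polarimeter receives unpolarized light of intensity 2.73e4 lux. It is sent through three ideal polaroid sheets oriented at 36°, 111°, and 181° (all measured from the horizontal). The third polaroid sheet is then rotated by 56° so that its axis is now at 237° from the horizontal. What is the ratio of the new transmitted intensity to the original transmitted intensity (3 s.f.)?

I_new/I_old ≈ 2.95

Before rotation:
Unpolarized light through the first polarizer → I₁ = ½ I₀, now polarized at 36°.
I₂ = I₁ cos²(111° − 36°) = 0.5 I₀ · cos²(75°) = 0.03349 I₀.
I₃ = I₂ cos²(181° − 111°) = 0.03349 I₀ · cos²(70°) = 0.003918 I₀.
After rotation:
Unpolarized light through the first polarizer → I₁ = ½ I₀, now polarized at 36°.
I₂ = I₁ cos²(111° − 36°) = 0.5 I₀ · cos²(75°) = 0.03349 I₀.
Angle between axes 2 and 3: 54°. I₃ = 0.03349 I₀ · cos²(54°) = 0.01157 I₀.
Ratio = 0.01157 / 0.003918 = 2.953.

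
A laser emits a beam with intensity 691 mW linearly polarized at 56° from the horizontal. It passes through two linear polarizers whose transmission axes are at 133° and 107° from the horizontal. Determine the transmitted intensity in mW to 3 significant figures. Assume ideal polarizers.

By Malus's law, I₁ = 691 mW · cos²(77°) = 34.97 mW.
I₂ = I₁ · cos²(26°) = 34.97 · 0.8078 = 28.25 mW.

I ≈ 28.2 mW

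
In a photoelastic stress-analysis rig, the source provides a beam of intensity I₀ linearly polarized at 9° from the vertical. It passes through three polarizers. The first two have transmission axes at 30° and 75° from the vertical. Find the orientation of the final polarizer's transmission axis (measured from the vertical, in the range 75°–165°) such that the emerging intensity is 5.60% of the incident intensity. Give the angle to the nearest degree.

I₁ = I₀ cos²(30° − 9°) = I₀ cos²(21°) = 0.8716 I₀.
I₂ = I₁ cos²(75° − 30°) = 0.8716 I₀ · cos²(45°) = 0.4358 I₀.
Need I₃/I₀ = 0.056, so cos²(θ − 75°) = 0.056 / 0.4358 = 0.1285.
θ − 75° = arccos(√0.1285) = 69.0°, giving θ ≈ 75 + 69.0 = 144.0°.

θ ≈ 144°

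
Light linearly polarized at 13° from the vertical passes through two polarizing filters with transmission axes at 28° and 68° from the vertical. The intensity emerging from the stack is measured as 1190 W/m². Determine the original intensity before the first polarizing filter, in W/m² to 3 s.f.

I₁ = I₀ cos²(28° − 13°) = I₀ cos²(15°) = 0.933 I₀.
I₂ = I₁ cos²(68° − 28°) = 0.933 I₀ · cos²(40°) = 0.5475 I₀.
So 1190 W/m² = 0.5475 I₀, giving I₀ = 1190/0.5475 = 2173 W/m².

I₀ ≈ 2170 W/m²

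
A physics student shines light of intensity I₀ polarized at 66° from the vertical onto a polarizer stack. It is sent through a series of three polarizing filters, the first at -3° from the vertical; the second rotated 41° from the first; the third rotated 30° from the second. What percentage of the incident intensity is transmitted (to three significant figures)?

I₁ = I₀ cos²(-3° − 66°) = I₀ cos²(69°) = 0.1284 I₀.
I₂ = I₁ cos²(41°) = 0.1284 · 0.5696 I₀ = 0.07315 I₀.
I₃ = I₂ cos²(30°) = 0.07315 · 0.75 I₀ = 0.05486 I₀.
That is 5.486% of the incident intensity.

≈ 5.49%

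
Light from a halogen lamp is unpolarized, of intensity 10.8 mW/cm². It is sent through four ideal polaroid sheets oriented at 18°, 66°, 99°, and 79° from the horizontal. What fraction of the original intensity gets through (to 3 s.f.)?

I/I₀ ≈ 0.139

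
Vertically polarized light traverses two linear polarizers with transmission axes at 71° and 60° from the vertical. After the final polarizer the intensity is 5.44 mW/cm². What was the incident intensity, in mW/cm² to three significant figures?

I₀ ≈ 53.3 mW/cm²

I₁ = I₀ cos²(71° − 0°) = I₀ cos²(71°) = 0.106 I₀.
I₂ = I₁ cos²(60° − 71°) = 0.106 I₀ · cos²(11°) = 0.1021 I₀.
So 5.44 mW/cm² = 0.1021 I₀, giving I₀ = 5.44/0.1021 = 53.26 mW/cm².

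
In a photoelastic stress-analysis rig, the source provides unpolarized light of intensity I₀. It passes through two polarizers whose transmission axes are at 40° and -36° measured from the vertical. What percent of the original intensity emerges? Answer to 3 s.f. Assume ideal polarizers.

≈ 2.93%

Unpolarized light through the first polarizer → I₁ = ½ I₀, now polarized at 40°.
I₂ = I₁ cos²(-36° − 40°) = 0.5 I₀ · cos²(76°) = 0.02926 I₀.
That is 2.926% of the incident intensity.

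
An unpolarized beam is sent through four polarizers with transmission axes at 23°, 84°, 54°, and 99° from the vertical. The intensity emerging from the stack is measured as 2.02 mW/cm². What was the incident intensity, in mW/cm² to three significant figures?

Unpolarized light through the first polarizer → I₁ = ½ I₀, now polarized at 23°.
I₂ = I₁ cos²(84° − 23°) = 0.5 I₀ · cos²(61°) = 0.1175 I₀.
I₃ = I₂ cos²(54° − 84°) = 0.1175 I₀ · cos²(30°) = 0.08814 I₀.
I₄ = I₃ cos²(99° − 54°) = 0.08814 I₀ · cos²(45°) = 0.04407 I₀.
So 2.02 mW/cm² = 0.04407 I₀, giving I₀ = 2.02/0.04407 = 45.84 mW/cm².

I₀ ≈ 45.8 mW/cm²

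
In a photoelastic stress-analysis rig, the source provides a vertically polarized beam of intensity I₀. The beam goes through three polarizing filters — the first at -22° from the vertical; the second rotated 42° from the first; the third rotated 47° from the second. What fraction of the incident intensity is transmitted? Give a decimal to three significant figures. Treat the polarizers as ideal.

≈ 0.221 I₀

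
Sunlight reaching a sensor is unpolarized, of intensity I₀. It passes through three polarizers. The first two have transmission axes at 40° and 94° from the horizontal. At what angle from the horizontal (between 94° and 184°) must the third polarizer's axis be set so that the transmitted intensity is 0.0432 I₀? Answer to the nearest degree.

Unpolarized light through the first polarizer → I₁ = ½ I₀, now polarized at 40°.
I₂ = I₁ cos²(94° − 40°) = 0.5 I₀ · cos²(54°) = 0.1727 I₀.
Need I₃/I₀ = 0.0432, so cos²(θ − 94°) = 0.0432 / 0.1727 = 0.2501.
θ − 94° = arccos(√0.2501) = 60.0°, giving θ ≈ 94 + 60.0 = 154.0°.

θ ≈ 154°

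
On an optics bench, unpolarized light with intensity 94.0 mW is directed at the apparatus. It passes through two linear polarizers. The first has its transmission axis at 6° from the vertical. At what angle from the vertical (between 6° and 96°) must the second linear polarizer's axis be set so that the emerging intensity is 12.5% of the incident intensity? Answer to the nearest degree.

Unpolarized light through the first polarizer → I₁ = ½ I₀, now polarized at 6°.
Need I₂/I₀ = 0.125, so cos²(θ − 6°) = 0.125 / 0.5 = 0.25.
θ − 6° = arccos(√0.25) = 60.0°, giving θ ≈ 6 + 60.0 = 66.0°.

θ ≈ 66°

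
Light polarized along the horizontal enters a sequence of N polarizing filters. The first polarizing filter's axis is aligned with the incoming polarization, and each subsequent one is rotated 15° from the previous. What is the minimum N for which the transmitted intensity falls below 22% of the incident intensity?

First polarizer is aligned with the polarization: full transmission.
Each further stage multiplies by cos²(15°) = 0.933.
After N polarizers: T = 0.933^(N−1). Require T < 0.22 ⇒ N−1 > ln(0.22)/ln(0.933) = 21.84, so N−1 ≥ 22 and N = 23.
Check: N=23 gives T = 0.2175 < 0.22; N=22 gives T = 0.2332.

N = 23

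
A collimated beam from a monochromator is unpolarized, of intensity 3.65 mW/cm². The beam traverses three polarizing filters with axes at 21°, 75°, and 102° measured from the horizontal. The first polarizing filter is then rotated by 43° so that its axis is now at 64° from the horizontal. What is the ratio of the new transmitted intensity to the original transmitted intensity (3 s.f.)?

Before rotation:
Unpolarized light through the first polarizer → I₁ = ½ I₀, now polarized at 21°.
I₂ = I₁ cos²(75° − 21°) = 0.5 I₀ · cos²(54°) = 0.1727 I₀.
I₃ = I₂ cos²(102° − 75°) = 0.1727 I₀ · cos²(27°) = 0.1371 I₀.
After rotation:
Unpolarized light through the first polarizer → I₁ = ½ I₀, now polarized at 64°.
I₂ = I₁ cos²(75° − 64°) = 0.5 I₀ · cos²(11°) = 0.4818 I₀.
I₃ = I₂ cos²(102° − 75°) = 0.4818 I₀ · cos²(27°) = 0.3825 I₀.
Ratio = 0.3825 / 0.1371 = 2.789.

I_new/I_old ≈ 2.79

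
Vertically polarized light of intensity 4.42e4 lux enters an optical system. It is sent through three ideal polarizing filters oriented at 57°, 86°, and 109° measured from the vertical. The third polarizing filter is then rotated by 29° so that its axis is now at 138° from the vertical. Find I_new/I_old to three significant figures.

Before rotation:
By Malus's law, I₁ = I₀ cos²(57° − 0°) = I₀ cos²(57°) = 0.2966 I₀.
I₂ = I₁ cos²(86° − 57°) = 0.2966 I₀ · cos²(29°) = 0.2269 I₀.
I₃ = I₂ cos²(109° − 86°) = 0.2269 I₀ · cos²(23°) = 0.1923 I₀.
After rotation:
I₁ = I₀ cos²(57° − 0°) = I₀ cos²(57°) = 0.2966 I₀.
I₂ = I₁ cos²(86° − 57°) = 0.2966 I₀ · cos²(29°) = 0.2269 I₀.
I₃ = I₂ cos²(138° − 86°) = 0.2269 I₀ · cos²(52°) = 0.08601 I₀.
Ratio = 0.08601 / 0.1923 = 0.4473.

I_new/I_old ≈ 0.447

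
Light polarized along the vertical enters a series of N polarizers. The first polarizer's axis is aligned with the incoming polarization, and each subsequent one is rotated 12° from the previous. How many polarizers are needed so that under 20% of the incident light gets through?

N = 38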